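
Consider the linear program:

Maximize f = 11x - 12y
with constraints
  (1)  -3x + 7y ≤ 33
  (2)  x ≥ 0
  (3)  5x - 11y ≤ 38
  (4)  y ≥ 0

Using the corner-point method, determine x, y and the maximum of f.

x = 629/2, y = 279/2, maximum f = 3571/2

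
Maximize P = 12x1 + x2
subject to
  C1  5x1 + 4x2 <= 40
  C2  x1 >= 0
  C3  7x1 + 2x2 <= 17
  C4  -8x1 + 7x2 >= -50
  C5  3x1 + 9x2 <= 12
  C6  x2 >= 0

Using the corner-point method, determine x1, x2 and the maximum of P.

x1 = 17/7, x2 = 0, maximum P = 204/7

Corner points and P = 12x1 + x2:
  (0, 4/3) → P = 4/3
  (0, 0) → P = 0
  (43/19, 11/19) → P = 527/19
  (17/7, 0) → P = 204/7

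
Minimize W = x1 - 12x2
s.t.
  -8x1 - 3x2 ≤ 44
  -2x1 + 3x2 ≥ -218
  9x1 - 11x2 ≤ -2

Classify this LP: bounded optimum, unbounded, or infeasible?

unbounded

From the feasible point (-98/23, -76/23), moving in the direction (-3, 8) keeps every constraint satisfied while W decreases without bound.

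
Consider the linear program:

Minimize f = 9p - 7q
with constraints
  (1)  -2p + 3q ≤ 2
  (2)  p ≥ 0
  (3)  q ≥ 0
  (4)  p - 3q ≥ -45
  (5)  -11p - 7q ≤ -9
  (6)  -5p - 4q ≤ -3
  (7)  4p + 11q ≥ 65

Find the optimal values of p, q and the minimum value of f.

The feasible region is unbounded (it extends along (3, 1), (1, 0)), but f strictly increases along every unbounded feasible direction, so there is no improving ray and the minimum is attained at a vertex.

At the optimal vertex, -2p + 3q = 2 and 4p + 11q = 65.
Solving simultaneously gives p = 173/34, q = 69/17.

p = 173/34, q = 69/17, minimum f = 591/34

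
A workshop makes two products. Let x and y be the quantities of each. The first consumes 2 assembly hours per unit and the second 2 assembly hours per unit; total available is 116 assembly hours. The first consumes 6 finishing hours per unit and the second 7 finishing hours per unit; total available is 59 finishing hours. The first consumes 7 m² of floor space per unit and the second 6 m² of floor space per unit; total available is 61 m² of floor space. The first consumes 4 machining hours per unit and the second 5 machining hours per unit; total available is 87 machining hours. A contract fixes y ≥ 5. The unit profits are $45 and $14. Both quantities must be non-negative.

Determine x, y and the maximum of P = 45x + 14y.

Feasible corners and P = 45x + 14y:
  (0, 59/7) → P = 118
  (0, 5) → P = 70
  (4, 5) → P = 250

At the optimal vertex, 6x + 7y = 59 and y = 5.
Solving simultaneously gives x = 4, y = 5.

x = 4, y = 5, maximum P = 250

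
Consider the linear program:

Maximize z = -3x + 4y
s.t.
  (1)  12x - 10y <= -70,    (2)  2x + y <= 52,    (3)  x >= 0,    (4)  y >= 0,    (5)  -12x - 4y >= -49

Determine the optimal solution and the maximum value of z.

x = 0, y = 49/4, maximum z = 49

Extreme points and z = -3x + 4y:
  (0, 7) → z = 28
  (5/4, 17/2) → z = 121/4
  (0, 49/4) → z = 49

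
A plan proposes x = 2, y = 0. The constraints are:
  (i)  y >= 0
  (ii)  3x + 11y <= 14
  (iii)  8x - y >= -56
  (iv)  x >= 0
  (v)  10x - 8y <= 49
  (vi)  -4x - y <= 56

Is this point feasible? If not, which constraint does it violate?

(i): 0 ≥ 0 ✓
(ii): 6 ≤ 14 ✓
(iii): 16 ≥ -56 ✓
(iv): 2 ≥ 0 ✓
(v): 20 ≤ 49 ✓
(vi): -8 ≤ 56 ✓

feasible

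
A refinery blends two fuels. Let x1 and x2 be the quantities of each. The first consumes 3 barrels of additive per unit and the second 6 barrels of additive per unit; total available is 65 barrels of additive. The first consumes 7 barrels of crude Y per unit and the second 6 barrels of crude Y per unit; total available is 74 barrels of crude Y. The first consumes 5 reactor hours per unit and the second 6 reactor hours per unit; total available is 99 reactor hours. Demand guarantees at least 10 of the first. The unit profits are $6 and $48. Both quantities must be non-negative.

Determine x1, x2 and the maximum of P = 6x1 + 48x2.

x1 = 10, x2 = 2/3, maximum P = 92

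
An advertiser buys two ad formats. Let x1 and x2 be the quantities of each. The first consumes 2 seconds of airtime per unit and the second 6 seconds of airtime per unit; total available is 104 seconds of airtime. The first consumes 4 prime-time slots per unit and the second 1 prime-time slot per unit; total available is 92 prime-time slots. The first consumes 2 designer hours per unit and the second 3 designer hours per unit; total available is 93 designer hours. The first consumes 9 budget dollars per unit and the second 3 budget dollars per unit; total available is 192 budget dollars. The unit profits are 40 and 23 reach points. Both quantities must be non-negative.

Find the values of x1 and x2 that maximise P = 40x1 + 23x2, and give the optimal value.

x1 = 35/2, x2 = 23/2, maximum P = 1929/2

Corner points and P = 40x1 + 23x2:
  (0, 0) → P = 0
  (0, 52/3) → P = 1196/3
  (64/3, 0) → P = 2560/3
  (35/2, 23/2) → P = 1929/2

The optimum lies where 2x1 + 6x2 = 104 and 9x1 + 3x2 = 192.
Solving simultaneously gives x1 = 35/2, x2 = 23/2.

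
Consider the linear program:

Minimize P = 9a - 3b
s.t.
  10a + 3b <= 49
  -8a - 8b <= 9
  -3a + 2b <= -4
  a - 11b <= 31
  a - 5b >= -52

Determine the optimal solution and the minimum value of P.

The optimum lies where -8a - 8b = 9 and -3a + 2b = -4.
Solving simultaneously gives a = 7/20, b = -59/40.

a = 7/20, b = -59/40, minimum P = 303/40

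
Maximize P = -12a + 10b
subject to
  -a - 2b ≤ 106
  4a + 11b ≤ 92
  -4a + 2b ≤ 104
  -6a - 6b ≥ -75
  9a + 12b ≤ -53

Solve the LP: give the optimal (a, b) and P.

a = -677/33, b = 362/33, maximum P = 11744/33

Feasible corners and P = -12a + 10b:
  (-42, -32) → P = 184
  (131, -237/2) → P = -2757
  (-677/33, 362/33) → P = 11744/33
  (203/3, -331/6) → P = -4091/3

The binding constraints are -4a + 2b = 104 and 9a + 12b = -53.
Solving simultaneously gives a = -677/33, b = 362/33.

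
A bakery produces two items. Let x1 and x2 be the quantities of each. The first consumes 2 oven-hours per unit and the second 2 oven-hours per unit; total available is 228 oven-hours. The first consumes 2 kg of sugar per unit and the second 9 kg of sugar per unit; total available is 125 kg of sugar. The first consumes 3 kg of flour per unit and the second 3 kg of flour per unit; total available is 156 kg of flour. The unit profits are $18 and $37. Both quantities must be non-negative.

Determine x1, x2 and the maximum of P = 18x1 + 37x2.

x1 = 49, x2 = 3, maximum P = 993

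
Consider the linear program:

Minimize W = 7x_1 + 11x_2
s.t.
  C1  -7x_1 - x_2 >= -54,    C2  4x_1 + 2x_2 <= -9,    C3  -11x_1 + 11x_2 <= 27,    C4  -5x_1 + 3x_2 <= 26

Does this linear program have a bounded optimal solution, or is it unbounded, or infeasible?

From the feasible point (117/10, -279/10), moving in the direction (-3, -5) keeps every constraint satisfied while W decreases without bound.

unbounded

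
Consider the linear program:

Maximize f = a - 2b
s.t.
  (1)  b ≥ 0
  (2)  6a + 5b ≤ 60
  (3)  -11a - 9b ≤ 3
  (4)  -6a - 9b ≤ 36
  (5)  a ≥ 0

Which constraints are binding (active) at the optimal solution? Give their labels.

(1) and (2)

Extreme points and f = a - 2b:
  (10, 0) → f = 10
  (0, 0) → f = 0
  (0, 12) → f = -24

The maximum is at (10, 0). Substituting into each constraint, equality holds for (1) and (2); the remaining constraints have slack.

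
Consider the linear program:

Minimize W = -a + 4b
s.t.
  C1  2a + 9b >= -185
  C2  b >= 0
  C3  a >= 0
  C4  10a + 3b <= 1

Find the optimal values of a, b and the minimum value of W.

a = 1/10, b = 0, minimum W = -1/10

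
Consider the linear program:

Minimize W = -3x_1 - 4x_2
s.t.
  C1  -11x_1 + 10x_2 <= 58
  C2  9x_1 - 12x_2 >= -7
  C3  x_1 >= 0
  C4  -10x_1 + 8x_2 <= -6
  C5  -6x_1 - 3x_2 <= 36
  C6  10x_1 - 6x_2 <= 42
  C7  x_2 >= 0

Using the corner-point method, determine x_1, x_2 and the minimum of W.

Vertices and W = -3x_1 - 4x_2:
  (8/3, 31/12) → W = -55/3
  (91/11, 224/33) → W = -1715/33
  (3/5, 0) → W = -9/5
  (21/5, 0) → W = -63/5

At the optimal vertex, 9x_1 - 12x_2 = -7 and 10x_1 - 6x_2 = 42.
Solving simultaneously gives x_1 = 91/11, x_2 = 224/33.

x_1 = 91/11, x_2 = 224/33, minimum W = -1715/33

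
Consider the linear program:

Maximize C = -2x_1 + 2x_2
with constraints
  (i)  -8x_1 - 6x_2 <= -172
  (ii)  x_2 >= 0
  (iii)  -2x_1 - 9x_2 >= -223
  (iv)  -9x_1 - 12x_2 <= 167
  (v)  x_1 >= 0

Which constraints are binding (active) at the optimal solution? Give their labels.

Corner points and C = -2x_1 + 2x_2:
  (43/2, 0) → C = -43
  (7/2, 24) → C = 41
  (223/2, 0) → C = -223

The maximum is at (7/2, 24). Substituting into each constraint, equality holds for (i) and (iii); the remaining constraints have slack.

(i) and (iii)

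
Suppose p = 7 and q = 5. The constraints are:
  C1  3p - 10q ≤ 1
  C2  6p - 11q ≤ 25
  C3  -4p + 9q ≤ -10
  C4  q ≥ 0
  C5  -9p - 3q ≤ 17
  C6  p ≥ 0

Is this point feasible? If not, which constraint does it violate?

not feasible — violates C3

Constraint C3: -4p + 9q = 17, which is not ≤ -10. All other constraints are satisfied.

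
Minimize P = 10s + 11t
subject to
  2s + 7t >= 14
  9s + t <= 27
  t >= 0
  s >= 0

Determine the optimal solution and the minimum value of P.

Corner points and P = 10s + 11t:
  (175/61, 72/61) → P = 2542/61
  (0, 2) → P = 22
  (0, 27) → P = 297

At the optimal vertex, 2s + 7t = 14 and s = 0.
Solving simultaneously gives s = 0, t = 2.

s = 0, t = 2, minimum P = 22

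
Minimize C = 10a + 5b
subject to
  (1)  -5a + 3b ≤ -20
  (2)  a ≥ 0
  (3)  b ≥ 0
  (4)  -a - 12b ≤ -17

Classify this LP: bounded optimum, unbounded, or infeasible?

bounded optimum

Vertices and C = 10a + 5b:
  (97/21, 65/63) → C = 3235/63
  (17, 0) → C = 170
The feasible region has finitely many vertices and no improving ray; the minimum is 3235/63 at (97/21, 65/63).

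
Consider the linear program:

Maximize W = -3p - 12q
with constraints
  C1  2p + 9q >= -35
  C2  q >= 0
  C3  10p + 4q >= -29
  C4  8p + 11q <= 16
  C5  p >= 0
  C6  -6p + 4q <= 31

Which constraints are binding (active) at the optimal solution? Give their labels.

C2 and C5

Corner points and W = -3p - 12q:
  (2, 0) → W = -6
  (0, 0) → W = 0
  (0, 16/11) → W = -192/11

The maximum is at (0, 0). Substituting into each constraint, equality holds for C2 and C5; the remaining constraints have slack.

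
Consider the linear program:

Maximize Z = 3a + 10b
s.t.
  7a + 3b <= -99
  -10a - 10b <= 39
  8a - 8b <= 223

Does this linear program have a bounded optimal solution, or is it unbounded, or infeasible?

From the feasible point (-873/40, 717/40), moving in the direction (-10, 10) keeps every constraint satisfied while Z increases without bound.

unbounded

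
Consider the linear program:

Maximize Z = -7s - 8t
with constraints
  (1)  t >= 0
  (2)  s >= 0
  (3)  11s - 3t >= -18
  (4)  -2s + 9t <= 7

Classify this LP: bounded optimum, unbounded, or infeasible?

bounded optimum

Extreme points and Z = -7s - 8t:
  (0, 0) → Z = 0
  (0, 7/9) → Z = -56/9
The feasible region has finitely many vertices and no improving ray; the maximum is 0 at (0, 0).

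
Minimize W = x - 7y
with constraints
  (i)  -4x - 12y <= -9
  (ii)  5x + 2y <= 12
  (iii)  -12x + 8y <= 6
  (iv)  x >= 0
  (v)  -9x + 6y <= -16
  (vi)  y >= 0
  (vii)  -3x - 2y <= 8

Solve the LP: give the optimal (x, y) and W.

Vertices and W = x - 7y:
  (41/22, 17/132) → W = 127/132
  (9/4, 0) → W = 9/4
  (13/6, 7/12) → W = -23/12
  (12/5, 0) → W = 12/5

At the optimal vertex, 5x + 2y = 12 and -9x + 6y = -16.
Solving simultaneously gives x = 13/6, y = 7/12.

x = 13/6, y = 7/12, minimum W = -23/12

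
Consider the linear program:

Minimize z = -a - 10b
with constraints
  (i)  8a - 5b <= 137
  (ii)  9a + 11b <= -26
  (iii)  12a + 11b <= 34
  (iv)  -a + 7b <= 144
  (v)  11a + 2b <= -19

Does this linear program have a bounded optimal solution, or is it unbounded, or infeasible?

Feasible corners and z = -a - 10b:
  (179/71, -1659/71) → z = 16411/71
  (-883/37, 635/37) → z = -5467/37
  (-157/103, -115/103) → z = 1307/103
The feasible region has finitely many vertices and no improving ray; the minimum is -5467/37 at (-883/37, 635/37).

bounded optimum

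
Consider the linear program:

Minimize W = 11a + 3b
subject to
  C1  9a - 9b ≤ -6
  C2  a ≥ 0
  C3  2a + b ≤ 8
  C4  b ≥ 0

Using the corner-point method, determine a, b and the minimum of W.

The optimum lies where 9a - 9b = -6 and a = 0.
Solving simultaneously gives a = 0, b = 2/3.

a = 0, b = 2/3, minimum W = 2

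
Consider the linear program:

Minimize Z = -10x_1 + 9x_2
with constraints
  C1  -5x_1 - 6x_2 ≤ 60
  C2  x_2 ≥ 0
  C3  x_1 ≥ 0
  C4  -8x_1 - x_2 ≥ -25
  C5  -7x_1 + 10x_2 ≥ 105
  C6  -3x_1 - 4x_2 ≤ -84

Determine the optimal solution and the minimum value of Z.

x_1 = 16/29, x_2 = 597/29, minimum Z = 5213/29

Vertices and Z = -10x_1 + 9x_2:
  (0, 25) → Z = 225
  (0, 21) → Z = 189
  (16/29, 597/29) → Z = 5213/29

At the optimal vertex, -8x_1 - x_2 = -25 and -3x_1 - 4x_2 = -84.
Solving simultaneously gives x_1 = 16/29, x_2 = 597/29.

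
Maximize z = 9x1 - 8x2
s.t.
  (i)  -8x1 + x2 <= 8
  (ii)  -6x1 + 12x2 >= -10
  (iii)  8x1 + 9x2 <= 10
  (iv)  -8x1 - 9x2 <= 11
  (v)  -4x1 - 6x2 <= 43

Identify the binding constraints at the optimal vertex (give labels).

Vertices and z = 9x1 - 8x2:
  (-31/40, 9/5) → z = -171/8
  (-83/80, -3/10) → z = -111/16
  (7/5, -2/15) → z = 41/3
  (-7/25, -73/75) → z = 79/15

The maximum is at (7/5, -2/15). Substituting into each constraint, equality holds for (ii) and (iii); the remaining constraints have slack.

(ii) and (iii)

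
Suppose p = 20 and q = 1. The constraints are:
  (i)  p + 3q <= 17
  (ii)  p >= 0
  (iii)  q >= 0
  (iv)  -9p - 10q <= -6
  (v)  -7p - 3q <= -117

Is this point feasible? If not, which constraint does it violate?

Constraint (i): p + 3q = 23, which is not ≤ 17. All other constraints are satisfied.

not feasible — violates (i)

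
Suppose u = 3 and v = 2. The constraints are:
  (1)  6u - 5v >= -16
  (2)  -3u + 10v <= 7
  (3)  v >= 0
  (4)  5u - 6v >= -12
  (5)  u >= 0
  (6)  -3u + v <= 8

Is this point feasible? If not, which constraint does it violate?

Constraint (2): -3u + 10v = 11, which is not ≤ 7. All other constraints are satisfied.

not feasible — violates (2)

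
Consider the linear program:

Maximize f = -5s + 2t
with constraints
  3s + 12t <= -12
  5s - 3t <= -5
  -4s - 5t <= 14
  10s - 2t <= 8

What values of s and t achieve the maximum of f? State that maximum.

s = -36/11, t = -2/11, maximum f = 16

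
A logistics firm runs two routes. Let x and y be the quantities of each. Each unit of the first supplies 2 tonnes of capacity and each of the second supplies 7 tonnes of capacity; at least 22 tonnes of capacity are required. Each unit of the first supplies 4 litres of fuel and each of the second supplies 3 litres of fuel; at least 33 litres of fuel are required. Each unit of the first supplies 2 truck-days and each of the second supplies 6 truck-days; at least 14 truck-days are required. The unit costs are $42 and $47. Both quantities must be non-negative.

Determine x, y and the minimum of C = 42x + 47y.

The feasible region is unbounded (it extends along (0, 1), (1, 0)), but C strictly increases along every unbounded feasible direction, so there is no improving ray and the minimum is attained at a vertex.

The binding constraints are 2x + 7y = 22 and 4x + 3y = 33.
Solving simultaneously gives x = 15/2, y = 1.

x = 15/2, y = 1, minimum C = 362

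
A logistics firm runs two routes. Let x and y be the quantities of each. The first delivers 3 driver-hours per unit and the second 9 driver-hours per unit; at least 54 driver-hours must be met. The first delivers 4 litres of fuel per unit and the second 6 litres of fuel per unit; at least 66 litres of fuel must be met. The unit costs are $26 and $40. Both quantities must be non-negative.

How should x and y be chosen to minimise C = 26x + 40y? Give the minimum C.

x = 15, y = 1, minimum C = 430

Corner points and C = 26x + 40y:
  (0, 11) → C = 440
  (18, 0) → C = 468
  (15, 1) → C = 430
The feasible region is unbounded (it extends along (0, 1), (1, 0)), but C strictly increases along every unbounded feasible direction, so there is no improving ray and the minimum is attained at a vertex.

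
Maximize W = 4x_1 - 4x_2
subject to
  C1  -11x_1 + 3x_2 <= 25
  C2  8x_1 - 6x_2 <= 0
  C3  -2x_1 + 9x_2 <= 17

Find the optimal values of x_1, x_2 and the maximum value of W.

x_1 = -25/7, x_2 = -100/21, maximum W = 100/21

At the optimal vertex, -11x_1 + 3x_2 = 25 and 8x_1 - 6x_2 = 0.
Solving simultaneously gives x_1 = -25/7, x_2 = -100/21.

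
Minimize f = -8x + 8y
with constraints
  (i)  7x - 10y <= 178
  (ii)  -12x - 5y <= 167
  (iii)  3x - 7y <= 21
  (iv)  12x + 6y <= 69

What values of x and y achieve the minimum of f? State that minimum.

x = 203/34, y = -15/34, minimum f = -872/17

Vertices and f = -8x + 8y:
  (-1064/99, -251/33) → f = 2488/99
  (-449/4, 236) → f = 2786
  (203/34, -15/34) → f = -872/17

The optimum lies where 3x - 7y = 21 and 12x + 6y = 69.
Solving simultaneously gives x = 203/34, y = -15/34.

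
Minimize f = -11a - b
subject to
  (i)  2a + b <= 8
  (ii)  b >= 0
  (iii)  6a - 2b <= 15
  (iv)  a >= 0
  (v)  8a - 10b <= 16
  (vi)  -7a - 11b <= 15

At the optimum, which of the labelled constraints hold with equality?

Vertices and f = -11a - b:
  (31/10, 9/5) → f = -359/10
  (0, 8) → f = -8
  (0, 0) → f = 0
  (2, 0) → f = -22
  (59/22, 6/11) → f = -661/22

The minimum is at (31/10, 9/5). Substituting into each constraint, equality holds for (i) and (iii); the remaining constraints have slack.

(i) and (iii)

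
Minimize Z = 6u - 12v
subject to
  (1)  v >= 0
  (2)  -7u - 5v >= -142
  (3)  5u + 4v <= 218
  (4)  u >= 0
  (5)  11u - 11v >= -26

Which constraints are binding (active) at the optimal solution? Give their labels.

Extreme points and Z = 6u - 12v:
  (142/7, 0) → Z = 852/7
  (0, 0) → Z = 0
  (358/33, 436/33) → Z = -1028/11
  (0, 26/11) → Z = -312/11

The minimum is at (358/33, 436/33). Substituting into each constraint, equality holds for (2) and (5); the remaining constraints have slack.

(2) and (5)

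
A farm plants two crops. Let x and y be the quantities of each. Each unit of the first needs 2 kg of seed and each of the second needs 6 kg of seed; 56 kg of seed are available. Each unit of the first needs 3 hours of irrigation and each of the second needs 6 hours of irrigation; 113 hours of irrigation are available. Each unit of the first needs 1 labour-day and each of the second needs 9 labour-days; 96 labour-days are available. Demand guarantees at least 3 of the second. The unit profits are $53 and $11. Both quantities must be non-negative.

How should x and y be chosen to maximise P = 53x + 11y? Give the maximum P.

x = 19, y = 3, maximum P = 1040

Extreme points and P = 53x + 11y:
  (0, 28/3) → P = 308/3
  (0, 3) → P = 33
  (19, 3) → P = 1040

The binding constraints are 2x + 6y = 56 and y = 3.
Solving simultaneously gives x = 19, y = 3.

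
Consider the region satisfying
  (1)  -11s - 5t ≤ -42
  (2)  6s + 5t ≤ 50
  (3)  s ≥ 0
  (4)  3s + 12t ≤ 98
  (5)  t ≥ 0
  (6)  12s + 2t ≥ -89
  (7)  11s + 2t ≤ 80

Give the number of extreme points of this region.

5

The feasible vertices (each the meet of two boundaries and inside every other half-plane) are:
  (14/117, 952/117)
  (42/11, 0)
  (110/57, 146/19)
  (300/43, 70/43)
  (80/11, 0)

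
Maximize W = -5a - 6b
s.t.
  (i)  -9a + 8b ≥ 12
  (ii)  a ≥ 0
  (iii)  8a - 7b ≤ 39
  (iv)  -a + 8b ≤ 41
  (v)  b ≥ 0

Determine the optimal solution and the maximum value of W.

The optimum lies where -9a + 8b = 12 and a = 0.
Solving simultaneously gives a = 0, b = 3/2.

a = 0, b = 3/2, maximum W = -9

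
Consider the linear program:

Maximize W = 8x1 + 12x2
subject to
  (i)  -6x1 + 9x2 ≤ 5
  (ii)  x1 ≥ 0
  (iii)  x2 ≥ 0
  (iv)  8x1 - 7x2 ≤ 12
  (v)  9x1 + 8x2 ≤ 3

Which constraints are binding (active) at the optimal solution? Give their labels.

(ii) and (v)

Corner points and W = 8x1 + 12x2:
  (0, 0) → W = 0
  (0, 3/8) → W = 9/2
  (1/3, 0) → W = 8/3

The maximum is at (0, 3/8). Substituting into each constraint, equality holds for (ii) and (v); the remaining constraints have slack.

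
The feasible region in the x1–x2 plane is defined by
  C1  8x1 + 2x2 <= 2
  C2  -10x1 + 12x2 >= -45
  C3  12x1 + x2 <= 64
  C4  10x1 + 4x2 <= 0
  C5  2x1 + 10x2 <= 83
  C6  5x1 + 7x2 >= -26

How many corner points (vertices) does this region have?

5

Pairwise boundary intersections that survive every other constraint:
  (57/58, -85/29)
  (2/3, -5/3)
  (3/130, -97/26)
  (-83/23, 415/46)
  (-841/36, 467/36)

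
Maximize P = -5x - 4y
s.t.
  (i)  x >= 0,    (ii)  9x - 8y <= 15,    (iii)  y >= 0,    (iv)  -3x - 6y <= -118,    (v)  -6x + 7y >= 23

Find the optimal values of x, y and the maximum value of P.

The feasible region is unbounded (it extends along (0, 1), (8, 9)), but P strictly decreases along every unbounded feasible direction, so there is no improving ray and the maximum is attained at a vertex.

At the optimal vertex, x = 0 and -3x - 6y = -118.
Solving simultaneously gives x = 0, y = 59/3.

x = 0, y = 59/3, maximum P = -236/3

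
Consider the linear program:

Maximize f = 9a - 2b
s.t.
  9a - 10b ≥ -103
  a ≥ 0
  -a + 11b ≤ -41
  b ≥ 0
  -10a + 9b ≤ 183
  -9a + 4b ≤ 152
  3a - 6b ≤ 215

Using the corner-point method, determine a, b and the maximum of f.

Corner points and f = 9a - 2b:
  (41, 0) → f = 369
  (2119/27, 92/27) → f = 18887/27
  (215/3, 0) → f = 645

At the optimal vertex, -a + 11b = -41 and 3a - 6b = 215.
Solving simultaneously gives a = 2119/27, b = 92/27.

a = 2119/27, b = 92/27, maximum f = 18887/27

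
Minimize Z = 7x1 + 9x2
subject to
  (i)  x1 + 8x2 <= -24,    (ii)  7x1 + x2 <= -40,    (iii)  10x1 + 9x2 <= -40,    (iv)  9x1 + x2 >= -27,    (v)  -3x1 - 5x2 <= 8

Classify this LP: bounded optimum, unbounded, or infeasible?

The boundaries 7x1 + x2 = -40 and 9x1 + x2 = -27 meet at (13/2, -171/2), but that point violates -3x1 - 5x2 ≤ 8. Every candidate vertex is excluded by some other constraint, so the feasible region is empty.

infeasible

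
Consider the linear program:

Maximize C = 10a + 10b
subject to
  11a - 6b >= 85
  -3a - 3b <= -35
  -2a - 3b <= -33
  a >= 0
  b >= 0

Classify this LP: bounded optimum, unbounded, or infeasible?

unbounded

From the feasible point (151/15, 193/45), moving in the direction (6, 11) keeps every constraint satisfied while C increases without bound.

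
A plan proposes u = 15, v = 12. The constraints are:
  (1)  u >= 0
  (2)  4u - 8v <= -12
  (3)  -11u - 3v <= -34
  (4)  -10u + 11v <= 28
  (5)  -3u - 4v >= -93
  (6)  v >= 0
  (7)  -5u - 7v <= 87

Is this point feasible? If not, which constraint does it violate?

(1): 15 ≥ 0 ✓
(2): -36 ≤ -12 ✓
(3): -201 ≤ -34 ✓
(4): -18 ≤ 28 ✓
(5): -93 ≥ -93 ✓
(6): 12 ≥ 0 ✓
(7): -159 ≤ 87 ✓

feasible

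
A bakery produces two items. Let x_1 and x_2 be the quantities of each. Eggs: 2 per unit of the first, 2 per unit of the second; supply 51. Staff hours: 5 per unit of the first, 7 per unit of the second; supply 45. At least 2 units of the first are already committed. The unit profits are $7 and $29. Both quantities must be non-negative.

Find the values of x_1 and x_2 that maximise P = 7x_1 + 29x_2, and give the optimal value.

x_1 = 2, x_2 = 5, maximum P = 159

Corner points and P = 7x_1 + 29x_2:
  (9, 0) → P = 63
  (2, 0) → P = 14
  (2, 5) → P = 159

At the optimal vertex, 5x_1 + 7x_2 = 45 and x_1 = 2.
Solving simultaneously gives x_1 = 2, x_2 = 5.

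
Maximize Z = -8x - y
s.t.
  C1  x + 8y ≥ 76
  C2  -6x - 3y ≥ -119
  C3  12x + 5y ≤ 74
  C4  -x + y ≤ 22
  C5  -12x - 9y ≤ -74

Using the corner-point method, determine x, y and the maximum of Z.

Corner points and Z = -8x - y:
  (212/91, 838/91) → Z = -362/13
  (-92/87, 838/87) → Z = -34/29
  (-36/17, 338/17) → Z = -50/17
  (-124/21, 338/21) → Z = 218/7

The optimum lies where -x + y = 22 and -12x - 9y = -74.
Solving simultaneously gives x = -124/21, y = 338/21.

x = -124/21, y = 338/21, maximum Z = 218/7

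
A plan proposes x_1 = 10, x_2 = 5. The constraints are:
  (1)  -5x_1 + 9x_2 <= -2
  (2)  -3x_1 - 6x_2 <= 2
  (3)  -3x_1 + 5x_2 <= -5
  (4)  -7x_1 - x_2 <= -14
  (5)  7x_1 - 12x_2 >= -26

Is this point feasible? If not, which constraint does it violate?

(1): -5 ≤ -2 ✓
(2): -60 ≤ 2 ✓
(3): -5 ≤ -5 ✓
(4): -75 ≤ -14 ✓
(5): 10 ≥ -26 ✓

feasible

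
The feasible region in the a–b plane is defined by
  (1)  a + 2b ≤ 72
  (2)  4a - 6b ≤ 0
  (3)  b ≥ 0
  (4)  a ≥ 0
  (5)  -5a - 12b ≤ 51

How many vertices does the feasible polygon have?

Of the 10 pairwise boundary intersections, those satisfying every inequality are:
  (216/7, 144/7)
  (0, 36)
  (0, 0)

3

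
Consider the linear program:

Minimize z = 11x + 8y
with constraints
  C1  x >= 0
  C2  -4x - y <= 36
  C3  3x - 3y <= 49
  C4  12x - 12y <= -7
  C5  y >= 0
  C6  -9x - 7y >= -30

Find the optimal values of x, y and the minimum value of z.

Extreme points and z = 11x + 8y:
  (0, 7/12) → z = 14/3
  (0, 30/7) → z = 240/7
  (311/192, 141/64) → z = 6805/192

The binding constraints are x = 0 and 12x - 12y = -7.
Solving simultaneously gives x = 0, y = 7/12.

x = 0, y = 7/12, minimum z = 14/3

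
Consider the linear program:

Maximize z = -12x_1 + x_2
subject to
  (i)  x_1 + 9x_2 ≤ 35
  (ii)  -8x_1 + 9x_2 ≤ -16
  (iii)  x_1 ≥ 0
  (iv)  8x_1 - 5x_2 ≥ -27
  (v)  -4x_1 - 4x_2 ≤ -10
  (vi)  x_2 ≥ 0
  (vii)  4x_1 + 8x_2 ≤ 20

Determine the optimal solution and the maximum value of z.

x_1 = 77/34, x_2 = 4/17, maximum z = -458/17

Extreme points and z = -12x_1 + x_2:
  (77/34, 4/17) → z = -458/17
  (77/25, 24/25) → z = -36
  (5/2, 0) → z = -30
  (5, 0) → z = -60

The optimum lies where -8x_1 + 9x_2 = -16 and -4x_1 - 4x_2 = -10.
Solving simultaneously gives x_1 = 77/34, x_2 = 4/17.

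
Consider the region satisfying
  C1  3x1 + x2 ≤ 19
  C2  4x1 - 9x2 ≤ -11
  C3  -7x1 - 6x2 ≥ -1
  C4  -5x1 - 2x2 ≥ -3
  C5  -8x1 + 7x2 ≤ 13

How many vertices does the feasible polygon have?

3

Intersecting each pair of boundary lines and keeping only the points that satisfy every inequality leaves:
  (-19/29, 27/29)
  (-10/11, 9/11)
  (-71/97, 99/97)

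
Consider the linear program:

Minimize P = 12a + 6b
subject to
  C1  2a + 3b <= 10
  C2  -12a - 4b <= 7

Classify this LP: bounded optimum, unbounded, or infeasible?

From the feasible point (-61/28, 67/14), moving in the direction (4, -12) keeps every constraint satisfied while P decreases without bound.

unbounded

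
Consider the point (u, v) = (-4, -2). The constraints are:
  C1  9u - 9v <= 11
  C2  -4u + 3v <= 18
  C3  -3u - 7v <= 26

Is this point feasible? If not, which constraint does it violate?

C1: -18 ≤ 11 ✓
C2: 10 ≤ 18 ✓
C3: 26 ≤ 26 ✓

feasible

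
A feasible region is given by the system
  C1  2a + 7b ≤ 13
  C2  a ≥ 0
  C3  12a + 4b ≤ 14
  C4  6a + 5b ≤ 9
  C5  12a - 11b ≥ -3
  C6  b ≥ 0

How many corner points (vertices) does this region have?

Intersecting each pair of boundary lines and keeping only the points that satisfy every inequality leaves:
  (0, 3/11)
  (0, 0)
  (17/18, 2/3)
  (7/6, 0)
  (2/3, 1)

5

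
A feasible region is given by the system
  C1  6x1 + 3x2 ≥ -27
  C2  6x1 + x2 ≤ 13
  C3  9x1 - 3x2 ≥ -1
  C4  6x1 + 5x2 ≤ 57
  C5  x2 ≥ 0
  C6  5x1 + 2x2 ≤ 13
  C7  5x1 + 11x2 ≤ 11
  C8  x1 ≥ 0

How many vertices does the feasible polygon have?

Intersecting each pair of boundary lines and keeping only the points that satisfy every inequality leaves:
  (13/6, 0)
  (132/61, 1/61)
  (11/57, 52/57)
  (0, 1/3)
  (0, 0)

5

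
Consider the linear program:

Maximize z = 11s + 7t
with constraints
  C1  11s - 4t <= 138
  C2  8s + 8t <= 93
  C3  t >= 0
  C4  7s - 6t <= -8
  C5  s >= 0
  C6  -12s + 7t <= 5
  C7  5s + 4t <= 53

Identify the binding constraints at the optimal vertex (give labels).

Vertices and z = 11s + 7t:
  (19/4, 55/8) → z = 803/8
  (611/152, 289/38) → z = 14813/152
  (26/23, 61/23) → z = 31

The maximum is at (19/4, 55/8). Substituting into each constraint, equality holds for C2 and C4; the remaining constraints have slack.

C2 and C4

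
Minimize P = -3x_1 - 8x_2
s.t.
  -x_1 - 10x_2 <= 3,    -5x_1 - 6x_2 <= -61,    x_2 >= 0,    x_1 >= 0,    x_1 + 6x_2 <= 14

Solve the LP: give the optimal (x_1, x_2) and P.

x_1 = 14, x_2 = 0, minimum P = -42

Extreme points and P = -3x_1 - 8x_2:
  (61/5, 0) → P = -183/5
  (47/4, 3/8) → P = -153/4
  (14, 0) → P = -42

The optimum lies where x_2 = 0 and x_1 + 6x_2 = 14.
Solving simultaneously gives x_1 = 14, x_2 = 0.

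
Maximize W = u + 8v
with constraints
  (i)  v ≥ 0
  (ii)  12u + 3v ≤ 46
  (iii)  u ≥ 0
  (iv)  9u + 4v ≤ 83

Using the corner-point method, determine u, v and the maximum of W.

Extreme points and W = u + 8v:
  (23/6, 0) → W = 23/6
  (0, 0) → W = 0
  (0, 46/3) → W = 368/3

At the optimal vertex, 12u + 3v = 46 and u = 0.
Solving simultaneously gives u = 0, v = 46/3.

u = 0, v = 46/3, maximum W = 368/3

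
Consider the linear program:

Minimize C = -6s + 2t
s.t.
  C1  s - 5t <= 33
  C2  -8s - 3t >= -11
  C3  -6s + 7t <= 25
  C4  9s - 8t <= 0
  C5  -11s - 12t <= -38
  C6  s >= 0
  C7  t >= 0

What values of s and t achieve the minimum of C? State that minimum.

At the optimal vertex, -8s - 3t = -11 and -11s - 12t = -38.
Solving simultaneously gives s = 2/7, t = 61/21.

s = 2/7, t = 61/21, minimum C = 86/21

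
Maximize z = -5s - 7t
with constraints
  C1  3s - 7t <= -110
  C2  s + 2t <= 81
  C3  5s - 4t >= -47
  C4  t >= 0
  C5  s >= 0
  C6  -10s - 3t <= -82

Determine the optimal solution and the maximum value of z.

Feasible corners and z = -5s - 7t:
  (347/13, 353/13) → z = -4206/13
  (111/23, 409/23) → z = -3418/23
  (115/7, 226/7) → z = -2157/7

s = 111/23, t = 409/23, maximum z = -3418/23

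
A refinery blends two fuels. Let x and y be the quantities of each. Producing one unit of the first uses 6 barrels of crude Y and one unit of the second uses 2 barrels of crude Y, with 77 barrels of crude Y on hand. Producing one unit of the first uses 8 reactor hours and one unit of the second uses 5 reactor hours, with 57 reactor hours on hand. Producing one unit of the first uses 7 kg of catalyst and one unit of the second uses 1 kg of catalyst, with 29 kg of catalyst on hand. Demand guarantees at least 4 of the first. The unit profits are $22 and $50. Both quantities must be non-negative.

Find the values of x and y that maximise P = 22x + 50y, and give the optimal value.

Vertices and P = 22x + 50y:
  (29/7, 0) → P = 638/7
  (4, 0) → P = 88
  (4, 1) → P = 138

The binding constraints are 7x + y = 29 and x = 4.
Solving simultaneously gives x = 4, y = 1.

x = 4, y = 1, maximum P = 138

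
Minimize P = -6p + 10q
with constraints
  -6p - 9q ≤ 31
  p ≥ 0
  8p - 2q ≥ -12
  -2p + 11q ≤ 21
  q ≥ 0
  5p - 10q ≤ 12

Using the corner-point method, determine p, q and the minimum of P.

p = 342/35, q = 129/35, minimum P = -762/35

Vertices and P = -6p + 10q:
  (0, 21/11) → P = 210/11
  (0, 0) → P = 0
  (342/35, 129/35) → P = -762/35
  (12/5, 0) → P = -72/5

At the optimal vertex, -2p + 11q = 21 and 5p - 10q = 12.
Solving simultaneously gives p = 342/35, q = 129/35.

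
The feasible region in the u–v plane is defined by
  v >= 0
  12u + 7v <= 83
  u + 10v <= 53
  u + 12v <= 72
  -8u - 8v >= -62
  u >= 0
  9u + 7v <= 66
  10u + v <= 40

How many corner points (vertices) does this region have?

5

Pairwise boundary intersections that survive every other constraint:
  (0, 0)
  (4, 0)
  (49/18, 181/36)
  (0, 53/10)
  (43/12, 25/6)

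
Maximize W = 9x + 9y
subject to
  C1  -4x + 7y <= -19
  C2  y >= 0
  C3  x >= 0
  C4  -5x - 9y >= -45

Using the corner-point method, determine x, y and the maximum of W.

Extreme points and W = 9x + 9y:
  (19/4, 0) → W = 171/4
  (486/71, 85/71) → W = 5139/71
  (9, 0) → W = 81

The optimum lies where y = 0 and -5x - 9y = -45.
Solving simultaneously gives x = 9, y = 0.

x = 9, y = 0, maximum W = 81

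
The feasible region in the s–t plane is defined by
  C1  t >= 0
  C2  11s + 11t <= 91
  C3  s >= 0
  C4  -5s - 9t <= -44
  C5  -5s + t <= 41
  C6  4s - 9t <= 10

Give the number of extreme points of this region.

4

The feasible vertices (each the meet of two boundaries and inside every other half-plane) are:
  (0, 91/11)
  (929/143, 254/143)
  (0, 44/9)
  (6, 14/9)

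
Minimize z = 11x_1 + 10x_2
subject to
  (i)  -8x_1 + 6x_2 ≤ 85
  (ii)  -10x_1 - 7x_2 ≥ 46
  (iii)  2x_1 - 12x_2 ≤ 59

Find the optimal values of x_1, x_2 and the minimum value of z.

x_1 = -229/14, x_2 = -107/14, minimum z = -3589/14

Vertices and z = 11x_1 + 10x_2:
  (-871/116, 241/58) → z = -4761/116
  (-229/14, -107/14) → z = -3589/14
  (-139/134, -341/67) → z = -8349/134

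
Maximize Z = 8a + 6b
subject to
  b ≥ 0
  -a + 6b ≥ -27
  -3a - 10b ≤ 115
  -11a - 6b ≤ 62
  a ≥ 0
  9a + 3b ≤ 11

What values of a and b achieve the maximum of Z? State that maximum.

Extreme points and Z = 8a + 6b:
  (0, 0) → Z = 0
  (11/9, 0) → Z = 88/9
  (0, 11/3) → Z = 22

a = 0, b = 11/3, maximum Z = 22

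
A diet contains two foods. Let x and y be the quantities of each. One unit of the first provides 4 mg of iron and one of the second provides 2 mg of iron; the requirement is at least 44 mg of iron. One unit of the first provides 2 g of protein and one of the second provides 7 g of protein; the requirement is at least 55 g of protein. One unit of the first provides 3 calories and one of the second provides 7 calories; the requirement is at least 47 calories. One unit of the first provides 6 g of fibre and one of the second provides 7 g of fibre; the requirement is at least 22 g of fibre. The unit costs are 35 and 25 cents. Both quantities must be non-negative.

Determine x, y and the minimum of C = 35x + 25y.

x = 33/4, y = 11/2, minimum C = 1705/4

Feasible corners and C = 35x + 25y:
  (0, 22) → C = 550
  (55/2, 0) → C = 1925/2
  (33/4, 11/2) → C = 1705/4
The feasible region is unbounded (it extends along (0, 1), (1, 0)), but C strictly increases along every unbounded feasible direction, so there is no improving ray and the minimum is attained at a vertex.

At the optimal vertex, 4x + 2y = 44 and 2x + 7y = 55.
Solving simultaneously gives x = 33/4, y = 11/2.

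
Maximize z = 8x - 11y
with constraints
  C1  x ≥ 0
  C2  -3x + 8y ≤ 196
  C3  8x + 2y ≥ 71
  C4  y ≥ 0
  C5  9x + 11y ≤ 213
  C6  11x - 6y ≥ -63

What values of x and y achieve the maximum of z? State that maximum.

x = 71/3, y = 0, maximum z = 568/3

Extreme points and z = 8x - 11y:
  (71/8, 0) → z = 71
  (71/14, 213/14) → z = -1775/14
  (71/3, 0) → z = 568/3

The binding constraints are y = 0 and 9x + 11y = 213.
Solving simultaneously gives x = 71/3, y = 0.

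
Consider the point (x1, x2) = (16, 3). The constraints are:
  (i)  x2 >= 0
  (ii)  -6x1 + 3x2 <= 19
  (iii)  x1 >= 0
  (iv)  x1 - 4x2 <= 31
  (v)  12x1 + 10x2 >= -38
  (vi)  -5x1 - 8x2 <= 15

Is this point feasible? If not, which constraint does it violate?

(i): 3 ≥ 0 ✓
(ii): -87 ≤ 19 ✓
(iii): 16 ≥ 0 ✓
(iv): 4 ≤ 31 ✓
(v): 222 ≥ -38 ✓
(vi): -104 ≤ 15 ✓

feasible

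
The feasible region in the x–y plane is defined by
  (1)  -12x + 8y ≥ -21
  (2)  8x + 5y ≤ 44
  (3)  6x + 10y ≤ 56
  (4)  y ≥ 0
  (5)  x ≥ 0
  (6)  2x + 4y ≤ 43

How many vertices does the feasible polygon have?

5

Intersecting each pair of boundary lines and keeping only the points that satisfy every inequality leaves:
  (457/124, 90/31)
  (7/4, 0)
  (16/5, 92/25)
  (0, 28/5)
  (0, 0)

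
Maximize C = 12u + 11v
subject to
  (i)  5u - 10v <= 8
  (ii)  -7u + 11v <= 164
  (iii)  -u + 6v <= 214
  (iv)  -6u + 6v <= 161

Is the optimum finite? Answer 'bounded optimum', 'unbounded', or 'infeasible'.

bounded optimum

Feasible corners and C = 12u + 11v:
  (547/5, 539/10) → C = 19057/10
  (-829/15, -853/30) → C = -29279/30
  (1370/31, 1334/31) → C = 31114/31
  (-787/24, -143/24) → C = -11017/24
The feasible region has finitely many vertices and no improving ray; the maximum is 19057/10 at (547/5, 539/10).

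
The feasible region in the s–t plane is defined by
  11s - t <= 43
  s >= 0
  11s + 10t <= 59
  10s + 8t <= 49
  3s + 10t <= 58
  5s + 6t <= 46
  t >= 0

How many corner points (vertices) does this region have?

Of the 21 pairwise boundary intersections, those satisfying every inequality are:
  (393/98, 109/98)
  (43/11, 0)
  (0, 29/5)
  (0, 0)
  (3/2, 17/4)
  (1/8, 461/80)

6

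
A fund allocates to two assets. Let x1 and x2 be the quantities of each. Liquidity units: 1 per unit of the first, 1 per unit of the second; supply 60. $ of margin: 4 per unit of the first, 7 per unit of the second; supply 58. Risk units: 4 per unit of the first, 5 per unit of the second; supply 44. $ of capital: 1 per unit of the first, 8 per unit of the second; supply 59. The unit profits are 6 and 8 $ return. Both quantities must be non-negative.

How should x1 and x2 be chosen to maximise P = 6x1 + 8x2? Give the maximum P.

x1 = 9/4, x2 = 7, maximum P = 139/2

Vertices and P = 6x1 + 8x2:
  (0, 0) → P = 0
  (0, 59/8) → P = 59
  (11, 0) → P = 66
  (9/4, 7) → P = 139/2
  (51/25, 178/25) → P = 346/5

The binding constraints are 4x1 + 7x2 = 58 and 4x1 + 5x2 = 44.
Solving simultaneously gives x1 = 9/4, x2 = 7.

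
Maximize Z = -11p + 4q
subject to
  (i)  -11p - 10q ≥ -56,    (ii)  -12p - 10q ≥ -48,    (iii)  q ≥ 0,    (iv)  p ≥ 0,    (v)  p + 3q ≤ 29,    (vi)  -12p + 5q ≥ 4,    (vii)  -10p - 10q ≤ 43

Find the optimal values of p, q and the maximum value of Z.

p = 0, q = 24/5, maximum Z = 96/5

Extreme points and Z = -11p + 4q:
  (0, 24/5) → Z = 96/5
  (10/9, 52/15) → Z = 74/45
  (0, 4/5) → Z = 16/5

The binding constraints are -12p - 10q = -48 and p = 0.
Solving simultaneously gives p = 0, q = 24/5.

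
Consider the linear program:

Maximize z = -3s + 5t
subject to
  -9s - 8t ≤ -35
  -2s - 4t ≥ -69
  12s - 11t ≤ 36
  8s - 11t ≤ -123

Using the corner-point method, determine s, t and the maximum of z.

s = -103/5, t = 551/20, maximum z = 3991/20

Extreme points and z = -3s + 5t:
  (-103/5, 551/20) → z = 3991/20
  (-599/163, 1387/163) → z = 8732/163
  (89/18, 133/9) → z = 1063/18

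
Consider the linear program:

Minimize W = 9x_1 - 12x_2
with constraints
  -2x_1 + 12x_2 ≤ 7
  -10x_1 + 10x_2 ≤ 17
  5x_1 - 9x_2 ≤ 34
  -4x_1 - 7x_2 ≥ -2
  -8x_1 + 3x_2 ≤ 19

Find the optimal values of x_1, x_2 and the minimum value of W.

Vertices and W = 9x_1 - 12x_2:
  (-67/50, 9/25) → W = -819/50
  (-25/62, 16/31) → W = -609/62
  (-139/50, -27/25) → W = -603/50
  (256/71, -126/71) → W = 3816/71
  (-91/19, -367/57) → W = 649/19

At the optimal vertex, -2x_1 + 12x_2 = 7 and -10x_1 + 10x_2 = 17.
Solving simultaneously gives x_1 = -67/50, x_2 = 9/25.

x_1 = -67/50, x_2 = 9/25, minimum W = -819/50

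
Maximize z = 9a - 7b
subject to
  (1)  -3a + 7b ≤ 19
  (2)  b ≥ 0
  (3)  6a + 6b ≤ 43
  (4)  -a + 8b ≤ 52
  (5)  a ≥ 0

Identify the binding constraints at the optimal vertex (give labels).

(2) and (3)

Feasible corners and z = 9a - 7b:
  (187/60, 81/20) → z = -3/10
  (0, 19/7) → z = -19
  (43/6, 0) → z = 129/2
  (0, 0) → z = 0

The maximum is at (43/6, 0). Substituting into each constraint, equality holds for (2) and (3); the remaining constraints have slack.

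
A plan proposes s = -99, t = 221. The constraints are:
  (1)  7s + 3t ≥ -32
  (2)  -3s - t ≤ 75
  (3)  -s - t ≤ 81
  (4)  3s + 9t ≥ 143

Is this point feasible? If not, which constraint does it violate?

not feasible — violates (2)

Constraint (2): -3s - t = 76, which is not ≤ 75. All other constraints are satisfied.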